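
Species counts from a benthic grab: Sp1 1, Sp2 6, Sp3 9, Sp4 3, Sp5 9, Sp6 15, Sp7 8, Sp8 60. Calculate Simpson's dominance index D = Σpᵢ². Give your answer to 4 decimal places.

Total N = 1+6+9+3+9+15+8+60 = 111, so the proportions are 0.009009, 0.054054, 0.081081, 0.027027, 0.081081, 0.135135, 0.072072, 0.540541 (working shown to 6 dp, full precision carried).
D = 0.009009² + 0.054054² + 0.081081² + 0.027027² + 0.081081² + 0.135135² + 0.072072² + 0.540541² = 0.000081 + 0.002922 + 0.006574 + 0.000730 + 0.006574 + 0.018262 + 0.005194 + 0.292184 = 0.332522.
To 4 decimal places, D = 0.3325.

0.3325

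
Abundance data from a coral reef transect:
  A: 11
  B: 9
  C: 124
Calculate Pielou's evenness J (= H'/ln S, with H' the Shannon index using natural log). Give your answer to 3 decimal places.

0.454

Total N = 11+9+124 = 144, so the proportions are 0.07639, 0.0625, 0.86111 (working shown to 5 dp, full precision carried).
H' = −Σ pᵢ ln pᵢ = −((-0.19647) + (-0.17329) + (-0.12876)) = 0.49852.
With S = 3 species, ln S = 1.09861, so J = 0.49852/1.09861 = 0.45377, i.e. 0.454 to 3 decimal places.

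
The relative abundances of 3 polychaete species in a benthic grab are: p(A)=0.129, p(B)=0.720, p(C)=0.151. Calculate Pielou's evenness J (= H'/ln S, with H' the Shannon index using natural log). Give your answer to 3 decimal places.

0.716

H' = −Σ pᵢ ln pᵢ = −((-0.26418) + (-0.23652) + (-0.28546)) = 0.78617 (working shown to 5 dp, full precision carried).
With S = 3 species, ln S = 1.09861, so J = 0.78617/1.09861 = 0.71560, i.e. 0.716 to 3 decimal places.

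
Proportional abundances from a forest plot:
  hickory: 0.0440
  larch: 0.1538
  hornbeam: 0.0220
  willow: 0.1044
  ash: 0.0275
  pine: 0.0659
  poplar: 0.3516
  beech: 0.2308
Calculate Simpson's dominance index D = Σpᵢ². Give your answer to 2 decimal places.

D = 0.044² + 0.1538² + 0.022² + 0.1044² + 0.0275² + 0.0659² + 0.3516² + 0.2308² = 0.0019 + 0.0237 + 0.0005 + 0.0109 + 0.0008 + 0.0043 + 0.1236 + 0.0533 = 0.2190 (working shown to 4 dp, full precision carried).
To 2 decimal places, D = 0.22.

0.22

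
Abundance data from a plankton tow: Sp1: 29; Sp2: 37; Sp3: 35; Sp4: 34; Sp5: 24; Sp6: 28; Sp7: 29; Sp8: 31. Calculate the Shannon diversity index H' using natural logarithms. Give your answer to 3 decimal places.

2.071

Total N = 29+37+35+34+24+28+29+31 = 247, so the proportions are 0.11741, 0.1498, 0.1417, 0.13765, 0.09717, 0.11336, 0.11741, 0.12551 (working shown to 5 dp, full precision carried).
Each pᵢ ln pᵢ term: 0.11741×(-2.14209)=-0.25150, 0.1498×(-1.89847)=-0.28439, 0.1417×(-1.95404)=-0.27689, 0.13765×(-1.98303)=-0.27297, 0.09717×(-2.33133)=-0.22653, 0.11336×(-2.17718)=-0.24681, 0.11741×(-2.14209)=-0.25150, 0.12551×(-2.07540)=-0.26048.
Sum = -2.07105, so H' = 2.071.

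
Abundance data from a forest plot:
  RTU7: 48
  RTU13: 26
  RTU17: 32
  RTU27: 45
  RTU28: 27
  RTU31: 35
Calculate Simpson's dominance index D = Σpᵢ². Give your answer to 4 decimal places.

0.1760

Total N = 48+26+32+45+27+35 = 213, so the proportions are 0.225352, 0.122066, 0.150235, 0.211268, 0.126761, 0.164319 (working shown to 6 dp, full precision carried).
D = 0.225352² + 0.122066² + 0.150235² + 0.211268² + 0.126761² + 0.164319² = 0.050784 + 0.014900 + 0.022570 + 0.044634 + 0.016068 + 0.027001 = 0.175957.
To 4 decimal places, D = 0.1760.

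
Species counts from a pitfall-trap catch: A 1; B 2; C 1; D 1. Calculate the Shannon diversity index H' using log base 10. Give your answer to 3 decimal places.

Total N = 1+2+1+1 = 5, so the proportions are 0.2, 0.4, 0.2, 0.2 (working shown to 5 dp, full precision carried).
Each pᵢ log₁₀ pᵢ term: 0.2×(-0.69897)=-0.13979, 0.4×(-0.39794)=-0.15918, 0.2×(-0.69897)=-0.13979, 0.2×(-0.69897)=-0.13979.
Sum = -0.57856, so H' = 0.579.

0.579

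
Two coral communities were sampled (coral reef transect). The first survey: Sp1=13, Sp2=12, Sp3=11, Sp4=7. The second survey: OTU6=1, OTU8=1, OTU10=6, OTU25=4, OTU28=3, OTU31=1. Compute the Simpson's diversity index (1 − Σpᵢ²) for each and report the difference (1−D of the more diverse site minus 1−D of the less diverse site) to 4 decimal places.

0.0112

The first survey: N=43, proportions 0.302326, 0.27907, 0.255814, 0.162791, giving 1−D = 0.738778 (working shown to 6 dp, full precision carried).
The second survey: N=16, proportions 0.0625, 0.0625, 0.375, 0.25, 0.1875, 0.0625, giving 1−D = 0.750000.
Difference = |0.738778 − 0.750000| = 0.011222, i.e. 0.0112 to 4 decimal places.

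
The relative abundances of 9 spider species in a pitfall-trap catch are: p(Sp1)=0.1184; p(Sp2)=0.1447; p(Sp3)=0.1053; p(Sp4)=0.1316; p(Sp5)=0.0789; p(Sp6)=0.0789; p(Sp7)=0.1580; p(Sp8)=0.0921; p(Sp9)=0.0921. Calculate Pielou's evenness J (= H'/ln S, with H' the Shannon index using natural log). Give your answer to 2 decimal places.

0.99

H' = −Σ pᵢ ln pᵢ = −((-0.2526) + (-0.2797) + (-0.2370) + (-0.2669) + (-0.2004) + (-0.2004) + (-0.2915) + (-0.2196) + (-0.2196)) = 2.1678 (working shown to 4 dp, full precision carried).
With S = 9 species, ln S = 2.1972, so J = 2.1678/2.1972 = 0.9866, i.e. 0.99 to 2 decimal places.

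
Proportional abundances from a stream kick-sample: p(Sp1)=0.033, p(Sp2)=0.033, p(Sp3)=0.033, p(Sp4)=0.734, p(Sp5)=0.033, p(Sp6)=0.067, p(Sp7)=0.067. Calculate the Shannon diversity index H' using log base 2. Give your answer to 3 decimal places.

Each pᵢ log₂ pᵢ term (working shown to 5 dp, full precision carried): 0.033×(-4.92139)=-0.16241, 0.033×(-4.92139)=-0.16241, 0.033×(-4.92139)=-0.16241, 0.734×(-0.44615)=-0.32747, 0.033×(-4.92139)=-0.16241, 0.067×(-3.89970)=-0.26128, 0.067×(-3.89970)=-0.26128.
Sum = -1.49966, so H' = 1.500.

1.500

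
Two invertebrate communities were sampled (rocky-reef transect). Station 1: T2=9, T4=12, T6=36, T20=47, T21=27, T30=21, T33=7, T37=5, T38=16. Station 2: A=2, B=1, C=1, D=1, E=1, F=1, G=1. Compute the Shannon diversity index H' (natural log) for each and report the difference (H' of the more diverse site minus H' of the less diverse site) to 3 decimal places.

0.073

Station 1: N=180, proportions 0.05, 0.06667, 0.2, 0.26111, 0.15, 0.11667, 0.03889, 0.02778, 0.08889, giving H' = 1.97901 (working shown to 5 dp, full precision carried).
Station 2: N=8, proportions 0.25, 0.125, 0.125, 0.125, 0.125, 0.125, 0.125, giving H' = 1.90615.
Difference = |1.97901 − 1.90615| = 0.07286, i.e. 0.073 to 3 decimal places.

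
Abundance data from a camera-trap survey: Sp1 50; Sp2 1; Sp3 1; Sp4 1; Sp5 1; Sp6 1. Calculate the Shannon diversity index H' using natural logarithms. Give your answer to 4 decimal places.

Total N = 50+1+1+1+1+1 = 55, so the proportions are 0.9090909, 0.0181818, 0.0181818, 0.0181818, 0.0181818, 0.0181818 (working shown to 7 dp, full precision carried).
Each pᵢ ln pᵢ term: 0.9090909×(-0.0953102)=-0.0866456, 0.0181818×(-4.0073332)=-0.0728606, 0.0181818×(-4.0073332)=-0.0728606, 0.0181818×(-4.0073332)=-0.0728606, 0.0181818×(-4.0073332)=-0.0728606, 0.0181818×(-4.0073332)=-0.0728606.
Sum = -0.4509486, so H' = 0.4509.

0.4509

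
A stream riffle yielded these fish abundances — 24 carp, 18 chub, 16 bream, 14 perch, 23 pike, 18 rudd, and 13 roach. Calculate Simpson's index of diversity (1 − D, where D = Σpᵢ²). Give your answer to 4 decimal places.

0.8505

Total N = 24+18+16+14+23+18+13 = 126, so the proportions are 0.190476, 0.142857, 0.126984, 0.111111, 0.18254, 0.142857, 0.103175 (working shown to 6 dp, full precision carried).
D = 0.190476² + 0.142857² + 0.126984² + 0.111111² + 0.18254² + 0.142857² + 0.103175² = 0.036281 + 0.020408 + 0.016125 + 0.012346 + 0.033321 + 0.020408 + 0.010645 = 0.149534.
So 1 − D = 0.850466, i.e. 0.8505 to 4 decimal places.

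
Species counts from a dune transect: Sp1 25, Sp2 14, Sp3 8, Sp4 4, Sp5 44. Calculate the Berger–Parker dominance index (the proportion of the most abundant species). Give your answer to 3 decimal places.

0.463

Total N = 25+14+8+4+44 = 95, so the proportions are 0.26316, 0.14737, 0.08421, 0.04211, 0.46316 (working shown to 5 dp, full precision carried).
The largest proportion is 0.46316, i.e. d = 0.463 to 3 decimal places.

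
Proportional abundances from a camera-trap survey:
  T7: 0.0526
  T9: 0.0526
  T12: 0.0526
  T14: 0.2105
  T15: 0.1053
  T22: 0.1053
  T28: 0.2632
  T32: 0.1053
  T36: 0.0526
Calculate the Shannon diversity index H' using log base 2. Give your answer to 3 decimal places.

2.900

Each pᵢ log₂ pᵢ term (working shown to 5 dp, full precision carried): 0.0526×(-4.24879)=-0.22349, 0.0526×(-4.24879)=-0.22349, 0.0526×(-4.24879)=-0.22349, 0.2105×(-2.24811)=-0.47323, 0.1053×(-3.24742)=-0.34195, 0.1053×(-3.24742)=-0.34195, 0.2632×(-1.92577)=-0.50686, 0.1053×(-3.24742)=-0.34195, 0.0526×(-4.24879)=-0.22349.
Sum = -2.89990, so H' = 2.900.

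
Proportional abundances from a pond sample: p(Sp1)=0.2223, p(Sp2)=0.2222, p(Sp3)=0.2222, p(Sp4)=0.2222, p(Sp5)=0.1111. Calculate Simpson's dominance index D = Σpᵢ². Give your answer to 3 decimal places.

D = 0.2223² + 0.2222² + 0.2222² + 0.2222² + 0.1111² = 0.04942 + 0.04937 + 0.04937 + 0.04937 + 0.01234 = 0.20988 (working shown to 5 dp, full precision carried).
To 3 decimal places, D = 0.210.

0.210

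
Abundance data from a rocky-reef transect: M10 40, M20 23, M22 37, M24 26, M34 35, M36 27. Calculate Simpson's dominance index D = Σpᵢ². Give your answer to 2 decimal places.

Total N = 40+23+37+26+35+27 = 188, so the proportions are 0.2128, 0.1223, 0.1968, 0.1383, 0.1862, 0.1436 (working shown to 4 dp, full precision carried).
D = 0.2128² + 0.1223² + 0.1968² + 0.1383² + 0.1862² + 0.1436² = 0.0453 + 0.0150 + 0.0387 + 0.0191 + 0.0347 + 0.0206 = 0.1734.
To 2 decimal places, D = 0.17.

0.17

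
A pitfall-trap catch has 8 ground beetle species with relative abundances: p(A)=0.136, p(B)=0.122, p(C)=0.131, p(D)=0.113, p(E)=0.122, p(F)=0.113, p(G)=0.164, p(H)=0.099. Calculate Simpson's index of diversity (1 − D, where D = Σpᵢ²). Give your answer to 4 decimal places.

0.8723

D = 0.136² + 0.122² + 0.131² + 0.113² + 0.122² + 0.113² + 0.164² + 0.099² = 0.018496 + 0.014884 + 0.017161 + 0.012769 + 0.014884 + 0.012769 + 0.026896 + 0.009801 = 0.127660 (working shown to 6 dp, full precision carried).
So 1 − D = 0.872340, i.e. 0.8723 to 4 decimal places.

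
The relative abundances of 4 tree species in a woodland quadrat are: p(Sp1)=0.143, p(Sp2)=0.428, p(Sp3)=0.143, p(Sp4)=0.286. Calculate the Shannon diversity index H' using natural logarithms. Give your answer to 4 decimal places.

1.2775

Each pᵢ ln pᵢ term (working shown to 6 dp, full precision carried): 0.143×(-1.944911)=-0.278122, 0.428×(-0.848632)=-0.363215, 0.143×(-1.944911)=-0.278122, 0.286×(-1.251763)=-0.358004.
Sum = -1.277463, so H' = 1.2775.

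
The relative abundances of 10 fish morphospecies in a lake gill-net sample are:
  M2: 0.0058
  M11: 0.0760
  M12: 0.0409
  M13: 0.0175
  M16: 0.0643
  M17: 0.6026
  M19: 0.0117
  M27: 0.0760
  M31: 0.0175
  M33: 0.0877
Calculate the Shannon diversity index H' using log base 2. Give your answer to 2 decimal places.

Each pᵢ log₂ pᵢ term (working shown to 4 dp, full precision carried): 0.0058×(-7.4297)=-0.0431, 0.076×(-3.7179)=-0.2826, 0.0409×(-4.6118)=-0.1886, 0.0175×(-5.8365)=-0.1021, 0.0643×(-3.9590)=-0.2546, 0.6026×(-0.7307)=-0.4403, 0.0117×(-6.4173)=-0.0751, 0.076×(-3.7179)=-0.2826, 0.0175×(-5.8365)=-0.1021, 0.0877×(-3.5113)=-0.3079.
Sum = -2.0790, so H' = 2.08.

2.08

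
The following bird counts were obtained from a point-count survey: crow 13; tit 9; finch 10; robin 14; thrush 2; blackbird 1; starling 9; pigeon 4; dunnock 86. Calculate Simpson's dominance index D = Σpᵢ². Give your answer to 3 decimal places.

Total N = 13+9+10+14+2+1+9+4+86 = 148, so the proportions are 0.08784, 0.06081, 0.06757, 0.09459, 0.01351, 0.00676, 0.06081, 0.02703, 0.58108 (working shown to 5 dp, full precision carried).
D = 0.08784² + 0.06081² + 0.06757² + 0.09459² + 0.01351² + 0.00676² + 0.06081² + 0.02703² + 0.58108² = 0.00772 + 0.00370 + 0.00457 + 0.00895 + 0.00018 + 0.00005 + 0.00370 + 0.00073 + 0.33766 = 0.36724.
To 3 decimal places, D = 0.367.

0.367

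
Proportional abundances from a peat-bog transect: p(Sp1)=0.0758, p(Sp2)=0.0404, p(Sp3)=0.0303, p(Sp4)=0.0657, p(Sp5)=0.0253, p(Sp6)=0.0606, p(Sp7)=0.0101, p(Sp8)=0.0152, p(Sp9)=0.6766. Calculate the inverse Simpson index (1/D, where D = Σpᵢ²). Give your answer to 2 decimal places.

D = 0.0758² + 0.0404² + 0.0303² + 0.0657² + 0.0253² + 0.0606² + 0.0101² + 0.0152² + 0.6766² = 0.00575 + 0.00163 + 0.00092 + 0.00432 + 0.00064 + 0.00367 + 0.00010 + 0.00023 + 0.45779 = 0.47505 (working shown to 5 dp, full precision carried).
So 1/D = 2.1051, i.e. 2.11 to 2 decimal places.

2.11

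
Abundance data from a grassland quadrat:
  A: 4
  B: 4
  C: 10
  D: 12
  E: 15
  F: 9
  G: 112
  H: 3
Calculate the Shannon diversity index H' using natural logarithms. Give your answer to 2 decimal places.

Total N = 4+4+10+12+15+9+112+3 = 169, so the proportions are 0.0237, 0.0237, 0.0592, 0.071, 0.0888, 0.0533, 0.6627, 0.0178 (working shown to 4 dp, full precision carried).
Each pᵢ ln pᵢ term: 0.0237×(-3.7436)=-0.0886, 0.0237×(-3.7436)=-0.0886, 0.0592×(-2.8273)=-0.1673, 0.071×(-2.6450)=-0.1878, 0.0888×(-2.4218)=-0.2150, 0.0533×(-2.9327)=-0.1562, 0.6627×(-0.4114)=-0.2726, 0.0178×(-4.0313)=-0.0716.
Sum = -1.2477, so H' = 1.25.

1.25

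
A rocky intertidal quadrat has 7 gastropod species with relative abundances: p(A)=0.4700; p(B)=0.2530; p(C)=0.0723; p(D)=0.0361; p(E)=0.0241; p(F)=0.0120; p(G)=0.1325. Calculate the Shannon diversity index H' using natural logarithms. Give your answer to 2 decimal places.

1.42

Each pᵢ ln pᵢ term (working shown to 4 dp, full precision carried): 0.47×(-0.7550)=-0.3549, 0.253×(-1.3744)=-0.3477, 0.0723×(-2.6269)=-0.1899, 0.0361×(-3.3215)=-0.1199, 0.0241×(-3.7255)=-0.0898, 0.012×(-4.4228)=-0.0531, 0.1325×(-2.0212)=-0.2678.
Sum = -1.4231, so H' = 1.42.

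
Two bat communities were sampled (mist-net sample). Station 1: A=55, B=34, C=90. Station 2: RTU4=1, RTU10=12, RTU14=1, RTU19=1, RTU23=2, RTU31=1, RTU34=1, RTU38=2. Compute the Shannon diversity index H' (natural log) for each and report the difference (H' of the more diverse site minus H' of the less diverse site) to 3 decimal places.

Station 1: N=179, proportions 0.30726, 0.18994, 0.50279, giving H' = 1.02380 (working shown to 5 dp, full precision carried).
Station 2: N=21, proportions 0.04762, 0.57143, 0.04762, 0.04762, 0.09524, 0.04762, 0.04762, 0.09524, giving H' = 1.49255.
Difference = |1.02380 − 1.49255| = 0.46875, i.e. 0.469 to 3 decimal places.

0.469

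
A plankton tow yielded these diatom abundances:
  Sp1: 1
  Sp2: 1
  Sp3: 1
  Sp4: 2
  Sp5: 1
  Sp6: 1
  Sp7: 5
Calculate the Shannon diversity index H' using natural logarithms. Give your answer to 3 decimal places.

Total N = 1+1+1+2+1+1+5 = 12, so the proportions are 0.08333, 0.08333, 0.08333, 0.16667, 0.08333, 0.08333, 0.41667 (working shown to 5 dp, full precision carried).
Each pᵢ ln pᵢ term: 0.08333×(-2.48491)=-0.20708, 0.08333×(-2.48491)=-0.20708, 0.08333×(-2.48491)=-0.20708, 0.16667×(-1.79176)=-0.29863, 0.08333×(-2.48491)=-0.20708, 0.08333×(-2.48491)=-0.20708, 0.41667×(-0.87547)=-0.36478.
Sum = -1.69878, so H' = 1.699.

1.699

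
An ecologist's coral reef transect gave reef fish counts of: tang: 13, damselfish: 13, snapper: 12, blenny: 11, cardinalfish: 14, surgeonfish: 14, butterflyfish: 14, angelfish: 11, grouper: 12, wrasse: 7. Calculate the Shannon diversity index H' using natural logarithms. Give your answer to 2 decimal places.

2.29

Total N = 13+13+12+11+14+14+14+11+12+7 = 121, so the proportions are 0.1074, 0.1074, 0.0992, 0.0909, 0.1157, 0.1157, 0.1157, 0.0909, 0.0992, 0.0579 (working shown to 4 dp, full precision carried).
Each pᵢ ln pᵢ term: 0.1074×(-2.2308)=-0.2397, 0.1074×(-2.2308)=-0.2397, 0.0992×(-2.3109)=-0.2292, 0.0909×(-2.3979)=-0.2180, 0.1157×(-2.1567)=-0.2495, 0.1157×(-2.1567)=-0.2495, 0.1157×(-2.1567)=-0.2495, 0.0909×(-2.3979)=-0.2180, 0.0992×(-2.3109)=-0.2292, 0.0579×(-2.8499)=-0.1649.
Sum = -2.2872, so H' = 2.29.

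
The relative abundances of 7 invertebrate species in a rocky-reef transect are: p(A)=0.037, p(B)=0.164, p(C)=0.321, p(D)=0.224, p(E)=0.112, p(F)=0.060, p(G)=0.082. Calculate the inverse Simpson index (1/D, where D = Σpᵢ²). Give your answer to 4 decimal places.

4.8936

D = 0.037² + 0.164² + 0.321² + 0.224² + 0.112² + 0.06² + 0.082² = 0.00136900 + 0.02689600 + 0.10304100 + 0.05017600 + 0.01254400 + 0.00360000 + 0.00672400 = 0.20435000 (working shown to 8 dp, full precision carried).
So 1/D = 4.893565, i.e. 4.8936 to 4 decimal places.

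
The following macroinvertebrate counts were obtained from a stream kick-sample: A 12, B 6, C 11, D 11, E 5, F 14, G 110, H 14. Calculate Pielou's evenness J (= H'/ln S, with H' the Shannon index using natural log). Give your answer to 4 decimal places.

Total N = 12+6+11+11+5+14+110+14 = 183, so the proportions are 0.065574, 0.032787, 0.060109, 0.060109, 0.027322, 0.076503, 0.601093, 0.076503 (working shown to 6 dp, full precision carried).
H' = −Σ pᵢ ln pᵢ = −((-0.178661) + (-0.112057) + (-0.169003) + (-0.169003) + (-0.098362) + (-0.196645) + (-0.305960) + (-0.196645)) = 1.426334.
With S = 8 species, ln S = 2.079442, so J = 1.426334/2.079442 = 0.685922, i.e. 0.6859 to 4 decimal places.

0.6859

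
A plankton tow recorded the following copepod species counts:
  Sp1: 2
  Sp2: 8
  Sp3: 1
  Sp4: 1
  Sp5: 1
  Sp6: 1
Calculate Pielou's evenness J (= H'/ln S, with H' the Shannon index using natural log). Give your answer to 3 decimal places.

0.754

Total N = 2+8+1+1+1+1 = 14, so the proportions are 0.14286, 0.57143, 0.07143, 0.07143, 0.07143, 0.07143 (working shown to 5 dp, full precision carried).
H' = −Σ pᵢ ln pᵢ = −((-0.27799) + (-0.31978) + (-0.18850) + (-0.18850) + (-0.18850) + (-0.18850)) = 1.35178.
With S = 6 species, ln S = 1.79176, so J = 1.35178/1.79176 = 0.75445, i.e. 0.754 to 3 decimal places.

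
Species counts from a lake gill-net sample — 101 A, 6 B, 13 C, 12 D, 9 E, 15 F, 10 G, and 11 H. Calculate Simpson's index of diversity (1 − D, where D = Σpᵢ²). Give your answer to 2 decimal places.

Total N = 101+6+13+12+9+15+10+11 = 177, so the proportions are 0.5706, 0.0339, 0.0734, 0.0678, 0.0508, 0.0847, 0.0565, 0.0621 (working shown to 4 dp, full precision carried).
D = 0.5706² + 0.0339² + 0.0734² + 0.0678² + 0.0508² + 0.0847² + 0.0565² + 0.0621² = 0.3256 + 0.0011 + 0.0054 + 0.0046 + 0.0026 + 0.0072 + 0.0032 + 0.0039 = 0.3536.
So 1 − D = 0.6464, i.e. 0.65 to 2 decimal places.

0.65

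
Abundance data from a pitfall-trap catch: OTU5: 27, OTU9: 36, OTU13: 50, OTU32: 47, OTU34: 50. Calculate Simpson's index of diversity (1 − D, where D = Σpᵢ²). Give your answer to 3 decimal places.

0.791

Total N = 27+36+50+47+50 = 210, so the proportions are 0.12857, 0.17143, 0.2381, 0.22381, 0.2381 (working shown to 5 dp, full precision carried).
D = 0.12857² + 0.17143² + 0.2381² + 0.22381² + 0.2381² = 0.01653 + 0.02939 + 0.05669 + 0.05009 + 0.05669 = 0.20939.
So 1 − D = 0.79061, i.e. 0.791 to 3 decimal places.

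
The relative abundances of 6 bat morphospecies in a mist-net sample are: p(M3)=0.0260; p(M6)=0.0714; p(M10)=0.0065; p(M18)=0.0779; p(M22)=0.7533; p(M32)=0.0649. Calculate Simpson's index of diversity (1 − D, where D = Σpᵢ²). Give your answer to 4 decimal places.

D = 0.026² + 0.0714² + 0.0065² + 0.0779² + 0.7533² + 0.0649² = 0.000676 + 0.005098 + 0.000042 + 0.006068 + 0.567461 + 0.004212 = 0.583558 (working shown to 6 dp, full precision carried).
So 1 − D = 0.416442, i.e. 0.4164 to 4 decimal places.

0.4164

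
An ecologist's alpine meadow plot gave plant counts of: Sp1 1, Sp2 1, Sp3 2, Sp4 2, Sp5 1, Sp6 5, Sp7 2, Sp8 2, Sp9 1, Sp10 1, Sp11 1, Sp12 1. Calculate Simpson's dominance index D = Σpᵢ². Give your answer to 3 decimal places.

Total N = 1+1+2+2+1+5+2+2+1+1+1+1 = 20, so the proportions are 0.05, 0.05, 0.1, 0.1, 0.05, 0.25, 0.1, 0.1, 0.05, 0.05, 0.05, 0.05 (working shown to 5 dp, full precision carried).
D = 0.05² + 0.05² + 0.1² + 0.1² + 0.05² + 0.25² + 0.1² + 0.1² + 0.05² + 0.05² + 0.05² + 0.05² = 0.00250 + 0.00250 + 0.01000 + 0.01000 + 0.00250 + 0.06250 + 0.01000 + 0.01000 + 0.00250 + 0.00250 + 0.00250 + 0.00250 = 0.12000.
To 3 decimal places, D = 0.120.

0.120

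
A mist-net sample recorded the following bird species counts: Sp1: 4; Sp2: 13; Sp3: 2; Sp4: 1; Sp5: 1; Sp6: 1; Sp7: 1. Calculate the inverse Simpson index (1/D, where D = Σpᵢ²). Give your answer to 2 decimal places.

2.74

Total N = 4+13+2+1+1+1+1 = 23, so the proportions are 0.17391, 0.56522, 0.08696, 0.04348, 0.04348, 0.04348, 0.04348 (working shown to 5 dp, full precision carried).
D = 0.17391² + 0.56522² + 0.08696² + 0.04348² + 0.04348² + 0.04348² + 0.04348² = 0.03025 + 0.31947 + 0.00756 + 0.00189 + 0.00189 + 0.00189 + 0.00189 = 0.36484.
So 1/D = 2.7409, i.e. 2.74 to 2 decimal places.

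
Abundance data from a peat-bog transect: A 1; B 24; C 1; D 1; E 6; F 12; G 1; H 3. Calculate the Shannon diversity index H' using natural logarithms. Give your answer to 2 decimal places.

1.44

Total N = 1+24+1+1+6+12+1+3 = 49, so the proportions are 0.0204, 0.4898, 0.0204, 0.0204, 0.1224, 0.2449, 0.0204, 0.0612 (working shown to 4 dp, full precision carried).
Each pᵢ ln pᵢ term: 0.0204×(-3.8918)=-0.0794, 0.4898×(-0.7138)=-0.3496, 0.0204×(-3.8918)=-0.0794, 0.0204×(-3.8918)=-0.0794, 0.1224×(-2.1001)=-0.2572, 0.2449×(-1.4069)=-0.3446, 0.0204×(-3.8918)=-0.0794, 0.0612×(-2.7932)=-0.1710.
Sum = -1.4400, so H' = 1.44.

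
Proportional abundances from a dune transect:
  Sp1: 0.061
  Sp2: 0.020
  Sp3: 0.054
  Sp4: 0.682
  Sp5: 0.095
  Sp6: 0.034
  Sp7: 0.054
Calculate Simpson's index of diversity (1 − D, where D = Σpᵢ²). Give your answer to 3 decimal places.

0.515

D = 0.061² + 0.02² + 0.054² + 0.682² + 0.095² + 0.034² + 0.054² = 0.00372 + 0.00040 + 0.00292 + 0.46512 + 0.00903 + 0.00116 + 0.00292 = 0.48526 (working shown to 5 dp, full precision carried).
So 1 − D = 0.51474, i.e. 0.515 to 3 decimal places.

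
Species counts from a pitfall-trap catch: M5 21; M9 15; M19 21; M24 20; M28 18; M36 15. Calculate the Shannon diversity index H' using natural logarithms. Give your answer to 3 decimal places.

1.782

Total N = 21+15+21+20+18+15 = 110, so the proportions are 0.19091, 0.13636, 0.19091, 0.18182, 0.16364, 0.13636 (working shown to 5 dp, full precision carried).
Each pᵢ ln pᵢ term: 0.19091×(-1.65596)=-0.31614, 0.13636×(-1.99243)=-0.27170, 0.19091×(-1.65596)=-0.31614, 0.18182×(-1.70475)=-0.30995, 0.16364×(-1.81011)=-0.29620, 0.13636×(-1.99243)=-0.27170.
Sum = -1.78182, so H' = 1.782.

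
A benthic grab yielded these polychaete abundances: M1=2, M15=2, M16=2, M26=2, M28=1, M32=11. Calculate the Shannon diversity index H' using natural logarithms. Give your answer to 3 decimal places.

1.400

Total N = 2+2+2+2+1+11 = 20, so the proportions are 0.1, 0.1, 0.1, 0.1, 0.05, 0.55 (working shown to 5 dp, full precision carried).
Each pᵢ ln pᵢ term: 0.1×(-2.30259)=-0.23026, 0.1×(-2.30259)=-0.23026, 0.1×(-2.30259)=-0.23026, 0.1×(-2.30259)=-0.23026, 0.05×(-2.99573)=-0.14979, 0.55×(-0.59784)=-0.32881.
Sum = -1.39963, so H' = 1.400.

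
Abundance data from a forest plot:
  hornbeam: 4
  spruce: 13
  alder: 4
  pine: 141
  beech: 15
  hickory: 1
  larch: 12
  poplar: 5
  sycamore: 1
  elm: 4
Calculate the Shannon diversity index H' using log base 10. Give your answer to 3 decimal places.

0.507

Total N = 4+13+4+141+15+1+12+5+1+4 = 200, so the proportions are 0.02, 0.065, 0.02, 0.705, 0.075, 0.005, 0.06, 0.025, 0.005, 0.02 (working shown to 5 dp, full precision carried).
Each pᵢ log₁₀ pᵢ term: 0.02×(-1.69897)=-0.03398, 0.065×(-1.18709)=-0.07716, 0.02×(-1.69897)=-0.03398, 0.705×(-0.15181)=-0.10703, 0.075×(-1.12494)=-0.08437, 0.005×(-2.30103)=-0.01151, 0.06×(-1.22185)=-0.07331, 0.025×(-1.60206)=-0.04005, 0.005×(-2.30103)=-0.01151, 0.02×(-1.69897)=-0.03398.
Sum = -0.50687, so H' = 0.507.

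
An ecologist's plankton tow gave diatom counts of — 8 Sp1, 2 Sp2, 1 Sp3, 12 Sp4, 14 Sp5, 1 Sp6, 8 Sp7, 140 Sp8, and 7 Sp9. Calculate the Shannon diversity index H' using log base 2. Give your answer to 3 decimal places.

Total N = 8+2+1+12+14+1+8+140+7 = 193, so the proportions are 0.04145, 0.01036, 0.00518, 0.06218, 0.07254, 0.00518, 0.04145, 0.72539, 0.03627 (working shown to 5 dp, full precision carried).
Each pᵢ log₂ pᵢ term: 0.04145×(-4.59246)=-0.19036, 0.01036×(-6.59246)=-0.06832, 0.00518×(-7.59246)=-0.03934, 0.06218×(-4.00749)=-0.24917, 0.07254×(-3.78510)=-0.27457, 0.00518×(-7.59246)=-0.03934, 0.04145×(-4.59246)=-0.19036, 0.72539×(-0.46317)=-0.33598, 0.03627×(-4.78510)=-0.17355.
Sum = -1.56099, so H' = 1.561.

1.561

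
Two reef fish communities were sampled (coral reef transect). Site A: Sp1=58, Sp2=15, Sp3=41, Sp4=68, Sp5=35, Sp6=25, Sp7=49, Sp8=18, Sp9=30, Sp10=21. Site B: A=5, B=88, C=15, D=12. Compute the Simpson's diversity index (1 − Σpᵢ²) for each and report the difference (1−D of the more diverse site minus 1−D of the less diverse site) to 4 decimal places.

Site A: N=360, proportions 0.161111, 0.041667, 0.113889, 0.188889, 0.097222, 0.069444, 0.136111, 0.05, 0.083333, 0.058333, giving 1−D = 0.878009 (working shown to 6 dp, full precision carried).
Site B: N=120, proportions 0.041667, 0.733333, 0.125, 0.1, giving 1−D = 0.434861.
Difference = |0.878009 − 0.434861| = 0.443148, i.e. 0.4431 to 4 decimal places.

0.4431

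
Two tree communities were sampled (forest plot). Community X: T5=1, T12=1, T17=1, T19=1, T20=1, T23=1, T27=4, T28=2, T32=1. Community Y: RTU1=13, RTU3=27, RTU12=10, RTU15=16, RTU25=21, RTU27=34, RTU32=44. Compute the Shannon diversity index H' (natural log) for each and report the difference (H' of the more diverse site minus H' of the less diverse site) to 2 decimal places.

0.20

Community X: N=13, proportions 0.0769, 0.0769, 0.0769, 0.0769, 0.0769, 0.0769, 0.3077, 0.1538, 0.0769, giving H' = 2.0318 (working shown to 4 dp, full precision carried).
Community Y: N=165, proportions 0.0788, 0.1636, 0.0606, 0.097, 0.1273, 0.2061, 0.2667, giving H' = 1.8329.
Difference = |2.0318 − 1.8329| = 0.1989, i.e. 0.20 to 2 decimal places.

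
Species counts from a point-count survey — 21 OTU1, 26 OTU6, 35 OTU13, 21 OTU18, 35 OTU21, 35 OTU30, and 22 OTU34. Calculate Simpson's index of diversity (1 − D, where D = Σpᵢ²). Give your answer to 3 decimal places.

Total N = 21+26+35+21+35+35+22 = 195, so the proportions are 0.10769, 0.13333, 0.17949, 0.10769, 0.17949, 0.17949, 0.11282 (working shown to 5 dp, full precision carried).
D = 0.10769² + 0.13333² + 0.17949² + 0.10769² + 0.17949² + 0.17949² + 0.11282² = 0.01160 + 0.01778 + 0.03222 + 0.01160 + 0.03222 + 0.03222 + 0.01273 = 0.15035.
So 1 − D = 0.84965, i.e. 0.850 to 3 decimal places.

0.850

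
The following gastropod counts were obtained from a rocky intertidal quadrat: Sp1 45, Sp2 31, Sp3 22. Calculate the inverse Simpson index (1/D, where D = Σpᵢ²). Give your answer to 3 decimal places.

2.768

Total N = 45+31+22 = 98, so the proportions are 0.459184, 0.316327, 0.22449 (working shown to 6 dp, full precision carried).
D = 0.459184² + 0.316327² + 0.22449² = 0.210850 + 0.100062 + 0.050396 = 0.361308.
So 1/D = 2.76772, i.e. 2.768 to 3 decimal places.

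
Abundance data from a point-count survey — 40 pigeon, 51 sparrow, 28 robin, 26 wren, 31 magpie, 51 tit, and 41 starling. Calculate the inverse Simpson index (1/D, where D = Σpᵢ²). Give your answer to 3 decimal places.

Total N = 40+51+28+26+31+51+41 = 268, so the proportions are 0.1492537, 0.1902985, 0.1044776, 0.0970149, 0.1156716, 0.1902985, 0.1529851 (working shown to 7 dp, full precision carried).
D = 0.1492537² + 0.1902985² + 0.1044776² + 0.0970149² + 0.1156716² + 0.1902985² + 0.1529851² = 0.0222767 + 0.0362135 + 0.0109156 + 0.0094119 + 0.0133799 + 0.0362135 + 0.0234044 = 0.1518155.
So 1/D = 6.58694, i.e. 6.587 to 3 decimal places.

6.587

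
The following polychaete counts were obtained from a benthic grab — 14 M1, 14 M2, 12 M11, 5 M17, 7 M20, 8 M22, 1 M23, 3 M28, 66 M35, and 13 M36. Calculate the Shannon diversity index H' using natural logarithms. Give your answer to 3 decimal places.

Total N = 14+14+12+5+7+8+1+3+66+13 = 143, so the proportions are 0.0979, 0.0979, 0.08392, 0.03497, 0.04895, 0.05594, 0.00699, 0.02098, 0.46154, 0.09091 (working shown to 5 dp, full precision carried).
Each pᵢ ln pᵢ term: 0.0979×(-2.32379)=-0.22750, 0.0979×(-2.32379)=-0.22750, 0.08392×(-2.47794)=-0.20794, 0.03497×(-3.35341)=-0.11725, 0.04895×(-3.01693)=-0.14768, 0.05594×(-2.88340)=-0.16131, 0.00699×(-4.96284)=-0.03471, 0.02098×(-3.86423)=-0.08107, 0.46154×(-0.77319)=-0.35686, 0.09091×(-2.39790)=-0.21799.
Sum = -1.77981, so H' = 1.780.

1.780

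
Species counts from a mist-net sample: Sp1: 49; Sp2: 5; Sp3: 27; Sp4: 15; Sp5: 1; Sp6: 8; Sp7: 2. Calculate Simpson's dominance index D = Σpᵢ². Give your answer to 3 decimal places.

0.301

Total N = 49+5+27+15+1+8+2 = 107, so the proportions are 0.45794, 0.04673, 0.25234, 0.14019, 0.00935, 0.07477, 0.01869 (working shown to 5 dp, full precision carried).
D = 0.45794² + 0.04673² + 0.25234² + 0.14019² + 0.00935² + 0.07477² + 0.01869² = 0.20971 + 0.00218 + 0.06367 + 0.01965 + 0.00009 + 0.00559 + 0.00035 = 0.30125.
To 3 decimal places, D = 0.301.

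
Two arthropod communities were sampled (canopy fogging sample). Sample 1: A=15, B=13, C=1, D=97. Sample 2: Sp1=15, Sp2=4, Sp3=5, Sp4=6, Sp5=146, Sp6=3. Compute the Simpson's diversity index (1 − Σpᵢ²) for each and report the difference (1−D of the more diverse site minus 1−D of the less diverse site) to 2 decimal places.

0.06

Sample 1: N=126, proportions 0.11905, 0.10317, 0.00794, 0.76984, giving 1−D = 0.38246 (working shown to 5 dp, full precision carried).
Sample 2: N=179, proportions 0.0838, 0.02235, 0.02793, 0.03352, 0.81564, 0.01676, giving 1−D = 0.32502.
Difference = |0.38246 − 0.32502| = 0.05744, i.e. 0.06 to 2 decimal places.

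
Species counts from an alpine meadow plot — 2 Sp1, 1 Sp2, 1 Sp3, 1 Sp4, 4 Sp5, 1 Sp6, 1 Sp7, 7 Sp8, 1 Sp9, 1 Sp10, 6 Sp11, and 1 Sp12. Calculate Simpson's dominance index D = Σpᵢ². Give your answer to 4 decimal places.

Total N = 2+1+1+1+4+1+1+7+1+1+6+1 = 27, so the proportions are 0.074074, 0.037037, 0.037037, 0.037037, 0.148148, 0.037037, 0.037037, 0.259259, 0.037037, 0.037037, 0.222222, 0.037037 (working shown to 6 dp, full precision carried).
D = 0.074074² + 0.037037² + 0.037037² + 0.037037² + 0.148148² + 0.037037² + 0.037037² + 0.259259² + 0.037037² + 0.037037² + 0.222222² + 0.037037² = 0.005487 + 0.001372 + 0.001372 + 0.001372 + 0.021948 + 0.001372 + 0.001372 + 0.067215 + 0.001372 + 0.001372 + 0.049383 + 0.001372 = 0.155007.
To 4 decimal places, D = 0.1550.

0.1550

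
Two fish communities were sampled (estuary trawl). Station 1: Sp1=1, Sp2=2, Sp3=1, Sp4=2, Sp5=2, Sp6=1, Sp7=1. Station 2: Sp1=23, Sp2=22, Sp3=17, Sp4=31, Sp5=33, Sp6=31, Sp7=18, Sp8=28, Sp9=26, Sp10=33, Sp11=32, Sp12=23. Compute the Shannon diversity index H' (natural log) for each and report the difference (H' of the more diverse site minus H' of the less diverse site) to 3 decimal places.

0.576

Station 1: N=10, proportions 0.1, 0.2, 0.1, 0.2, 0.2, 0.1, 0.1, giving H' = 1.88670 (working shown to 5 dp, full precision carried).
Station 2: N=317, proportions 0.07256, 0.0694, 0.05363, 0.09779, 0.1041, 0.09779, 0.05678, 0.08833, 0.08202, 0.1041, 0.10095, 0.07256, giving H' = 2.46231.
Difference = |1.88670 − 2.46231| = 0.57561, i.e. 0.576 to 3 decimal places.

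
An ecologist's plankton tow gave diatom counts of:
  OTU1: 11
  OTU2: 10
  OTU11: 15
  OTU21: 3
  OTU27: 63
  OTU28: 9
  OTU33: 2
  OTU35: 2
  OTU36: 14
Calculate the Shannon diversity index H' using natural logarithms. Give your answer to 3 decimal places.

1.652

Total N = 11+10+15+3+63+9+2+2+14 = 129, so the proportions are 0.08527, 0.07752, 0.11628, 0.02326, 0.48837, 0.06977, 0.0155, 0.0155, 0.10853 (working shown to 5 dp, full precision carried).
Each pᵢ ln pᵢ term: 0.08527×(-2.46192)=-0.20993, 0.07752×(-2.55723)=-0.19823, 0.11628×(-2.15176)=-0.25020, 0.02326×(-3.76120)=-0.08747, 0.48837×(-0.71668)=-0.35001, 0.06977×(-2.66259)=-0.18576, 0.0155×(-4.16667)=-0.06460, 0.0155×(-4.16667)=-0.06460, 0.10853×(-2.22076)=-0.24101.
Sum = -1.65182, so H' = 1.652.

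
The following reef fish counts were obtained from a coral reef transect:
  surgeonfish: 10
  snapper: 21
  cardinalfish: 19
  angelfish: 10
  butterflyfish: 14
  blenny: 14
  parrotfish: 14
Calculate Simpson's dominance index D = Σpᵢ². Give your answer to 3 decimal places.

0.153

Total N = 10+21+19+10+14+14+14 = 102, so the proportions are 0.09804, 0.20588, 0.18627, 0.09804, 0.13725, 0.13725, 0.13725 (working shown to 5 dp, full precision carried).
D = 0.09804² + 0.20588² + 0.18627² + 0.09804² + 0.13725² + 0.13725² + 0.13725² = 0.00961 + 0.04239 + 0.03470 + 0.00961 + 0.01884 + 0.01884 + 0.01884 = 0.15283.
To 3 decimal places, D = 0.153.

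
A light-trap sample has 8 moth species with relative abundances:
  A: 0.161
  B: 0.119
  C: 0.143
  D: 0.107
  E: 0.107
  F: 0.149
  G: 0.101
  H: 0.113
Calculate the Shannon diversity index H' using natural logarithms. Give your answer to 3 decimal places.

Each pᵢ ln pᵢ term (working shown to 5 dp, full precision carried): 0.161×(-1.82635)=-0.29404, 0.119×(-2.12863)=-0.25331, 0.143×(-1.94491)=-0.27812, 0.107×(-2.23493)=-0.23914, 0.107×(-2.23493)=-0.23914, 0.149×(-1.90381)=-0.28367, 0.101×(-2.29263)=-0.23156, 0.113×(-2.18037)=-0.24638.
Sum = -2.06535, so H' = 2.065.

2.065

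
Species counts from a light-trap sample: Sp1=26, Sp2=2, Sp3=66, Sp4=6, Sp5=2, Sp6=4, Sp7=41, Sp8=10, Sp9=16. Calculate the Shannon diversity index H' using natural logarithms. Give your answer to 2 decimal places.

1.69

Total N = 26+2+66+6+2+4+41+10+16 = 173, so the proportions are 0.1503, 0.0116, 0.3815, 0.0347, 0.0116, 0.0231, 0.237, 0.0578, 0.0925 (working shown to 4 dp, full precision carried).
Each pᵢ ln pᵢ term: 0.1503×(-1.8952)=-0.2848, 0.0116×(-4.4601)=-0.0516, 0.3815×(-0.9636)=-0.3676, 0.0347×(-3.3615)=-0.1166, 0.0116×(-4.4601)=-0.0516, 0.0231×(-3.7670)=-0.0871, 0.237×(-1.4397)=-0.3412, 0.0578×(-2.8507)=-0.1648, 0.0925×(-2.3807)=-0.2202.
Sum = -1.6854, so H' = 1.69.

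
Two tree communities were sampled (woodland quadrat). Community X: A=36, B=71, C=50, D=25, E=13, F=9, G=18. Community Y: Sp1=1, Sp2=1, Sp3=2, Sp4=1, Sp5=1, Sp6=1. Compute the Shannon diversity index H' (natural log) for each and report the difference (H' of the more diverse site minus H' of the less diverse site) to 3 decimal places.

0.007

Community X: N=222, proportions 0.1621622, 0.3198198, 0.2252252, 0.1126126, 0.0585586, 0.0405405, 0.0810811, giving H' = 1.7410735 (working shown to 7 dp, full precision carried).
Community Y: N=7, proportions 0.1428571, 0.1428571, 0.2857143, 0.1428571, 0.1428571, 0.1428571, giving H' = 1.7478681.
Difference = |1.7410735 − 1.7478681| = 0.0067946, i.e. 0.007 to 3 decimal places.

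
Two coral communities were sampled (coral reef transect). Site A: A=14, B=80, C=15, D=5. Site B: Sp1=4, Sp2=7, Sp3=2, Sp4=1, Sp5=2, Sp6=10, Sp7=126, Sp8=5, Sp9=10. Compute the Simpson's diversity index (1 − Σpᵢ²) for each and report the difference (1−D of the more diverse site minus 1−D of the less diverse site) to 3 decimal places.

Site A: N=114, proportions 0.12281, 0.70175, 0.13158, 0.04386, giving 1−D = 0.47322 (working shown to 5 dp, full precision carried).
Site B: N=167, proportions 0.02395, 0.04192, 0.01198, 0.00599, 0.01198, 0.05988, 0.75449, 0.02994, 0.05988, giving 1−D = 0.42002.
Difference = |0.47322 − 0.42002| = 0.05320, i.e. 0.053 to 3 decimal places.

0.053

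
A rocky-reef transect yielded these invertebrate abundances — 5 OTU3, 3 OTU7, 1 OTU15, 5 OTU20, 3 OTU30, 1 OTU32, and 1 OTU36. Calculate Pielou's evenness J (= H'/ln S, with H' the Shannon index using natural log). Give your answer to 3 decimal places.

Total N = 5+3+1+5+3+1+1 = 19, so the proportions are 0.26316, 0.15789, 0.05263, 0.26316, 0.15789, 0.05263, 0.05263 (working shown to 5 dp, full precision carried).
H' = −Σ pᵢ ln pᵢ = −((-0.35132) + (-0.29145) + (-0.15497) + (-0.35132) + (-0.29145) + (-0.15497) + (-0.15497)) = 1.75044.
With S = 7 species, ln S = 1.94591, so J = 1.75044/1.94591 = 0.89955, i.e. 0.900 to 3 decimal places.

0.900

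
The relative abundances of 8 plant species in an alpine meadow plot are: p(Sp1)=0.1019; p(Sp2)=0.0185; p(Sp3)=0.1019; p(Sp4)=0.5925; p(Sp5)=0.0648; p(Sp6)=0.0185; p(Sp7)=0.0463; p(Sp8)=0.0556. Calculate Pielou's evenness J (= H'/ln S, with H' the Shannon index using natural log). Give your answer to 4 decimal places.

H' = −Σ pᵢ ln pᵢ = −((-0.232715) + (-0.073815) + (-0.232715) + (-0.310117) + (-0.177322) + (-0.073815) + (-0.142262) + (-0.160660)) = 1.403422 (working shown to 6 dp, full precision carried).
With S = 8 species, ln S = 2.079442, so J = 1.403422/2.079442 = 0.674903, i.e. 0.6749 to 4 decimal places.

0.6749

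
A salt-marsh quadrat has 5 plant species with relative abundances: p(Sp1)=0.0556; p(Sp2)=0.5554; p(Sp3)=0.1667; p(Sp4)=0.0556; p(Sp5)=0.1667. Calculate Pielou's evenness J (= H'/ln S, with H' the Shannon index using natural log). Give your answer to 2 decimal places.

0.77

H' = −Σ pᵢ ln pᵢ = −((-0.1607) + (-0.3266) + (-0.2987) + (-0.1607) + (-0.2987)) = 1.2452 (working shown to 4 dp, full precision carried).
With S = 5 species, ln S = 1.6094, so J = 1.2452/1.6094 = 0.7737, i.e. 0.77 to 2 decimal places.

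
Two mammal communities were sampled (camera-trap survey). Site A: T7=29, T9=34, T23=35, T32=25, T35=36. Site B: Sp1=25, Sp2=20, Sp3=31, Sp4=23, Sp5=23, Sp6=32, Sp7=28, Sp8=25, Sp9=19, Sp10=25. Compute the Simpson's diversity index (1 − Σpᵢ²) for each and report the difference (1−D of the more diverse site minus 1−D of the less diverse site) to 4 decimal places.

Site A: N=159, proportions 0.1823899, 0.2138365, 0.2201258, 0.1572327, 0.2264151, giving 1−D = 0.7965666 (working shown to 7 dp, full precision carried).
Site B: N=251, proportions 0.0996016, 0.0796813, 0.123506, 0.0916335, 0.0916335, 0.12749, 0.1115538, 0.0996016, 0.0756972, 0.0996016, giving 1−D = 0.8974143.
Difference = |0.7965666 − 0.8974143| = 0.1008477, i.e. 0.1008 to 4 decimal places.

0.1008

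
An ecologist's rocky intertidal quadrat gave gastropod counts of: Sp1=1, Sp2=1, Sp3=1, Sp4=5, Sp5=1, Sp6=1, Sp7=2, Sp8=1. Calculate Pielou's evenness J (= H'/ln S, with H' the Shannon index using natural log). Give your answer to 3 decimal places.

0.885

Total N = 1+1+1+5+1+1+2+1 = 13, so the proportions are 0.07692, 0.07692, 0.07692, 0.38462, 0.07692, 0.07692, 0.15385, 0.07692 (working shown to 5 dp, full precision carried).
H' = −Σ pᵢ ln pᵢ = −((-0.19730) + (-0.19730) + (-0.19730) + (-0.36750) + (-0.19730) + (-0.19730) + (-0.28797) + (-0.19730)) = 1.83930.
With S = 8 species, ln S = 2.07944, so J = 1.83930/2.07944 = 0.88451, i.e. 0.885 to 3 decimal places.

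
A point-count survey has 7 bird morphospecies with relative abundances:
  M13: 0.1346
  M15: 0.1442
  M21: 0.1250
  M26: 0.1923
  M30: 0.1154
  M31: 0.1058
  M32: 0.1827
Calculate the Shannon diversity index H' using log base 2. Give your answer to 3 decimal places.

2.775

Each pᵢ log₂ pᵢ term (working shown to 5 dp, full precision carried): 0.1346×(-2.89325)=-0.38943, 0.1442×(-2.79386)=-0.40287, 0.125×(-3.00000)=-0.37500, 0.1923×(-2.37857)=-0.45740, 0.1154×(-3.11528)=-0.35950, 0.1058×(-3.24059)=-0.34285, 0.1827×(-2.45245)=-0.44806.
Sum = -2.77513, so H' = 2.775.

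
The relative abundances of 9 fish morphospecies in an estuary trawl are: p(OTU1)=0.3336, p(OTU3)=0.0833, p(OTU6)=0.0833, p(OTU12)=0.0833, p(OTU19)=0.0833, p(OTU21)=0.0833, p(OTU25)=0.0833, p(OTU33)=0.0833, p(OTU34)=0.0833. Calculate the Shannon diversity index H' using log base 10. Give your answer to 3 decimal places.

Each pᵢ log₁₀ pᵢ term (working shown to 5 dp, full precision carried): 0.3336×(-0.47677)=-0.15905, 0.0833×(-1.07935)=-0.08991, 0.0833×(-1.07935)=-0.08991, 0.0833×(-1.07935)=-0.08991, 0.0833×(-1.07935)=-0.08991, 0.0833×(-1.07935)=-0.08991, 0.0833×(-1.07935)=-0.08991, 0.0833×(-1.07935)=-0.08991, 0.0833×(-1.07935)=-0.08991.
Sum = -0.87833, so H' = 0.878.

0.878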